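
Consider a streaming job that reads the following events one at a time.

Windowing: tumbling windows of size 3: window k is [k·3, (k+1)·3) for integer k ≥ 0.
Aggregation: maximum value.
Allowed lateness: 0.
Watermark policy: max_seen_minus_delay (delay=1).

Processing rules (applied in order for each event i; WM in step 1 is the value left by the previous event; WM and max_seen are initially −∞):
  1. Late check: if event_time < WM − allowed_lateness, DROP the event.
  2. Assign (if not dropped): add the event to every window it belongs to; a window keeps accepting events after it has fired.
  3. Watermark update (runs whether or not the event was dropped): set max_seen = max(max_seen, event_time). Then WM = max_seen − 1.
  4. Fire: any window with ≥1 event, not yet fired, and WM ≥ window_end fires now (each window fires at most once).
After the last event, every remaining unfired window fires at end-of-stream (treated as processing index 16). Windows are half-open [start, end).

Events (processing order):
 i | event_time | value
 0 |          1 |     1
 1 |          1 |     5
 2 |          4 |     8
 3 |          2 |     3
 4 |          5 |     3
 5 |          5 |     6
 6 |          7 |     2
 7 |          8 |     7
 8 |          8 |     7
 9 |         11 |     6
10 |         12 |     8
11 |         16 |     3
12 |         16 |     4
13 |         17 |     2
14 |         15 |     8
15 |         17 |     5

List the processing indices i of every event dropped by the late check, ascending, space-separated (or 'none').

i=0 t=1 v=1: → [0,3); WM=0
i=1 t=1 v=5: → [0,3); WM=0
i=2 t=4 v=8: → [3,6); WM=3; [0,3) fires=5
i=3 t=2 v=3: DROP (t<3-0); WM=3
i=4 t=5 v=3: → [3,6); WM=4
i=5 t=5 v=6: → [3,6); WM=4
i=6 t=7 v=2: → [6,9); WM=6; [3,6) fires=8
i=7 t=8 v=7: → [6,9); WM=7
i=8 t=8 v=7: → [6,9); WM=7
i=9 t=11 v=6: → [9,12); WM=10; [6,9) fires=7
i=10 t=12 v=8: → [12,15); WM=11
i=11 t=16 v=3: → [15,18); WM=15; [9,12) fires=6 [12,15) fires=8
i=12 t=16 v=4: → [15,18); WM=15
i=13 t=17 v=2: → [15,18); WM=16
i=14 t=15 v=8: DROP (t<16-0); WM=16
i=15 t=17 v=5: → [15,18); WM=16

3 14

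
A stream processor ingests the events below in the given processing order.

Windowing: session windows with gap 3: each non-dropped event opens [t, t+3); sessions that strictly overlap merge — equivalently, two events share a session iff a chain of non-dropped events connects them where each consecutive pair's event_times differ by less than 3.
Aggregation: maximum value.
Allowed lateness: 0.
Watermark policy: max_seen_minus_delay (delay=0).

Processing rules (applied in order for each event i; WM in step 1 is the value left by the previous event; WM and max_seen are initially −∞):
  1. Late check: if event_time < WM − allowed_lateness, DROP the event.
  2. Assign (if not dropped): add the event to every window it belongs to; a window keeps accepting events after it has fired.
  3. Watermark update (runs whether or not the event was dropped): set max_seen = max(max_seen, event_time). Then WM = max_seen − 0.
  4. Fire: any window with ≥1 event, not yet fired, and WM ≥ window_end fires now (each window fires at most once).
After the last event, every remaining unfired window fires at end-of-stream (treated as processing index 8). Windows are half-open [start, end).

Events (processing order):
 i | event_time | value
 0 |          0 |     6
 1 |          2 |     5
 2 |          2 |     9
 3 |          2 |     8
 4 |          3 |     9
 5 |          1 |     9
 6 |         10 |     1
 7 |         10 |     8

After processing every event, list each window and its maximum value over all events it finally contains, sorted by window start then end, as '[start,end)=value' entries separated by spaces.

i=0 t=0 v=6: → [0,3); WM=0
i=1 t=2 v=5: → [0,5); WM=2
i=2 t=2 v=9: → [0,5); WM=2
i=3 t=2 v=8: → [0,5); WM=2
i=4 t=3 v=9: → [0,6); WM=3
i=5 t=1 v=9: DROP (t<3-0); WM=3
i=6 t=10 v=1: → [10,13); WM=10
i=7 t=10 v=8: → [10,13); WM=10

[0,6)=9 [10,13)=8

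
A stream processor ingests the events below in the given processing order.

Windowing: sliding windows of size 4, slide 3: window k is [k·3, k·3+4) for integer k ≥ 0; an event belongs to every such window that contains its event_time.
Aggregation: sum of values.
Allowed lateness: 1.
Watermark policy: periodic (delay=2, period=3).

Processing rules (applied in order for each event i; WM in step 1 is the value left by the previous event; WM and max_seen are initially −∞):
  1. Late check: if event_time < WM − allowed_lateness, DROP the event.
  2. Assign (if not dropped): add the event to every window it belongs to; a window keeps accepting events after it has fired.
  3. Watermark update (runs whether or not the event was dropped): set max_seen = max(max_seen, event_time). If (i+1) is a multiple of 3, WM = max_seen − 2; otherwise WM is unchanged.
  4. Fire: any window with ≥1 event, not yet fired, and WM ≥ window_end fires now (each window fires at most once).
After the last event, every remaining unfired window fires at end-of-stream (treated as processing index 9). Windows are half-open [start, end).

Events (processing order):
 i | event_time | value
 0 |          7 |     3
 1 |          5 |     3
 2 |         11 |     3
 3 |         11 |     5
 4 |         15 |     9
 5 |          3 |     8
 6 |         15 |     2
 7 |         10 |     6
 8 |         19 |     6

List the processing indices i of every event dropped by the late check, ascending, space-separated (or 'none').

5 7

i=0 t=7 v=3: → [6,10); WM=−∞
i=1 t=5 v=3: → [3,7); WM=−∞
i=2 t=11 v=3: → [9,13); WM=9; [3,7) fires=3
i=3 t=11 v=5: → [9,13); WM=9
i=4 t=15 v=9: → [15,19),[12,16); WM=9
i=5 t=3 v=8: DROP (t<9-1); WM=13; [6,10) fires=3 [9,13) fires=8
i=6 t=15 v=2: → [15,19),[12,16); WM=13
i=7 t=10 v=6: DROP (t<13-1); WM=13
i=8 t=19 v=6: → [18,22); WM=17; [12,16) fires=11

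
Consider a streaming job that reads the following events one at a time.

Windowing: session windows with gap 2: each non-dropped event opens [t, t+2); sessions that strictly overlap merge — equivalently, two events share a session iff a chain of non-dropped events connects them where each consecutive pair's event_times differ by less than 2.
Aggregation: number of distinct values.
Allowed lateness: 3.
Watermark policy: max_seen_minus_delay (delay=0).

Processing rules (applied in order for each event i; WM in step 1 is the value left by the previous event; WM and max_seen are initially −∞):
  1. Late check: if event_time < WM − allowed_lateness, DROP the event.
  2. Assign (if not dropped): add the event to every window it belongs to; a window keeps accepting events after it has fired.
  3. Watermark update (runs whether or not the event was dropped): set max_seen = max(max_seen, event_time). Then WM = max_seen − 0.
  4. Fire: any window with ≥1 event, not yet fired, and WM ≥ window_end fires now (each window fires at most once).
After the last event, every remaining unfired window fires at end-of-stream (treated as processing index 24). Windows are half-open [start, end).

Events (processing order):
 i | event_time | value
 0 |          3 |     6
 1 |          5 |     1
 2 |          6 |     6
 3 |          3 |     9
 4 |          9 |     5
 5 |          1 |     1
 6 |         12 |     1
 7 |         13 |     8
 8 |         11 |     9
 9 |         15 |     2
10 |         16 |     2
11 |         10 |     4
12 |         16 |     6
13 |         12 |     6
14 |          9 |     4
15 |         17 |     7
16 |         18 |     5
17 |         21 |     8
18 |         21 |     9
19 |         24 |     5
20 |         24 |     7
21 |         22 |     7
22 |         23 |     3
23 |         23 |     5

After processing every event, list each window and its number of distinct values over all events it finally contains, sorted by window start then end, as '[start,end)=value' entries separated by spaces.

i=0 t=3 v=6: → [3,5); WM=3
i=1 t=5 v=1: → [5,7); WM=5
i=2 t=6 v=6: → [5,8); WM=6
i=3 t=3 v=9: → [3,5); WM=6
i=4 t=9 v=5: → [9,11); WM=9
i=5 t=1 v=1: DROP (t<9-3); WM=9
i=6 t=12 v=1: → [12,14); WM=12
i=7 t=13 v=8: → [12,15); WM=13
i=8 t=11 v=9: → [11,15); WM=13
i=9 t=15 v=2: → [15,17); WM=15
i=10 t=16 v=2: → [15,18); WM=16
i=11 t=10 v=4: DROP (t<16-3); WM=16
i=12 t=16 v=6: → [15,18); WM=16
i=13 t=12 v=6: DROP (t<16-3); WM=16
i=14 t=9 v=4: DROP (t<16-3); WM=16
i=15 t=17 v=7: → [15,19); WM=17
i=16 t=18 v=5: → [15,20); WM=18
i=17 t=21 v=8: → [21,23); WM=21
i=18 t=21 v=9: → [21,23); WM=21
i=19 t=24 v=5: → [24,26); WM=24
i=20 t=24 v=7: → [24,26); WM=24
i=21 t=22 v=7: → [21,24); WM=24
i=22 t=23 v=3: → [21,26); WM=24
i=23 t=23 v=5: → [21,26); WM=24

[3,5)=2 [5,8)=2 [9,11)=1 [11,15)=3 [15,20)=4 [21,26)=5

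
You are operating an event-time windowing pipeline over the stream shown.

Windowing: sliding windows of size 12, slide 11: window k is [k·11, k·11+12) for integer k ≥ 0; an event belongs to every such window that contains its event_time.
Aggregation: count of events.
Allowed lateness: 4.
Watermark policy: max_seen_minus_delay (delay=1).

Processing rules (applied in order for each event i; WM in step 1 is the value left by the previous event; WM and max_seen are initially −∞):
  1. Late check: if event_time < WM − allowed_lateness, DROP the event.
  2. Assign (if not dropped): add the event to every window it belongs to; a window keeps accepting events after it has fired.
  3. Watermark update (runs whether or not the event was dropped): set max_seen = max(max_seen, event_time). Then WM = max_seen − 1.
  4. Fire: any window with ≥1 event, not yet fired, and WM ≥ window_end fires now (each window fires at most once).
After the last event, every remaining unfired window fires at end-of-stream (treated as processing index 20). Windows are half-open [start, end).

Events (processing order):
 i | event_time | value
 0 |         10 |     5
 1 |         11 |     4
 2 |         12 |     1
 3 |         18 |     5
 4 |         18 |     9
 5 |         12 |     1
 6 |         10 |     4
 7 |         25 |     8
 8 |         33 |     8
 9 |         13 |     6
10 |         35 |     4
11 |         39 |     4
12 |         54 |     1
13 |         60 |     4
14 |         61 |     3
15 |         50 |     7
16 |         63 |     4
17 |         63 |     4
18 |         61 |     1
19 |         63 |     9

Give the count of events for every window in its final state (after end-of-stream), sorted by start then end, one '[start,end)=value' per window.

i=0 t=10 v=5: → [0,12); WM=9
i=1 t=11 v=4: → [11,23),[0,12); WM=10
i=2 t=12 v=1: → [11,23); WM=11
i=3 t=18 v=5: → [11,23); WM=17; [0,12) fires=2
i=4 t=18 v=9: → [11,23); WM=17
i=5 t=12 v=1: DROP (t<17-4); WM=17
i=6 t=10 v=4: DROP (t<17-4); WM=17
i=7 t=25 v=8: → [22,34); WM=24; [11,23) fires=4
i=8 t=33 v=8: → [33,45),[22,34); WM=32
i=9 t=13 v=6: DROP (t<32-4); WM=32
i=10 t=35 v=4: → [33,45); WM=34; [22,34) fires=2
i=11 t=39 v=4: → [33,45); WM=38
i=12 t=54 v=1: → [44,56); WM=53; [33,45) fires=3
i=13 t=60 v=4: → [55,67); WM=59; [44,56) fires=1
i=14 t=61 v=3: → [55,67); WM=60
i=15 t=50 v=7: DROP (t<60-4); WM=60
i=16 t=63 v=4: → [55,67); WM=62
i=17 t=63 v=4: → [55,67); WM=62
i=18 t=61 v=1: → [55,67); WM=62
i=19 t=63 v=9: → [55,67); WM=62

[0,12)=2 [11,23)=4 [22,34)=2 [33,45)=3 [44,56)=1 [55,67)=6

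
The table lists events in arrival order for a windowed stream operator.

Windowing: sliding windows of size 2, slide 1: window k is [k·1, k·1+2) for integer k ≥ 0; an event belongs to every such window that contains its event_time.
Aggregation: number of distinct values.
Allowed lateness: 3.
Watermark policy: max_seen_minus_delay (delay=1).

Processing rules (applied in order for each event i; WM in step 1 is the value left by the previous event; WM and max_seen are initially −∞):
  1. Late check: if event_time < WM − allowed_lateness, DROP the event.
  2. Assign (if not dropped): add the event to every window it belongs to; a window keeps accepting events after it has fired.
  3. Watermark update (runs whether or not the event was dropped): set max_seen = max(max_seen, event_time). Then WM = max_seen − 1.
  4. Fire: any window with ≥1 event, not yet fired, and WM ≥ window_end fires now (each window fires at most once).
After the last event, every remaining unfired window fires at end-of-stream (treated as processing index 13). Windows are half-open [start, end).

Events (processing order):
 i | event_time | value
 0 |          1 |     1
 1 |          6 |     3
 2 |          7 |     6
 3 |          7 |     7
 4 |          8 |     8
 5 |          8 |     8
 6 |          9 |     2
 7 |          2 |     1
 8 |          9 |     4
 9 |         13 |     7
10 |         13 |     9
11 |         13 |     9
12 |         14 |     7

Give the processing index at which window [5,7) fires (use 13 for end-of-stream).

i=0 t=1 v=1: → [1,3),[0,2); WM=0
i=1 t=6 v=3: → [6,8),[5,7); WM=5; [0,2) fires=1 [1,3) fires=1
i=2 t=7 v=6: → [7,9),[6,8); WM=6
i=3 t=7 v=7: → [7,9),[6,8); WM=6
i=4 t=8 v=8: → [8,10),[7,9); WM=7; [5,7) fires=1
i=5 t=8 v=8: → [8,10),[7,9); WM=7
i=6 t=9 v=2: → [9,11),[8,10); WM=8; [6,8) fires=3
i=7 t=2 v=1: DROP (t<8-3); WM=8
i=8 t=9 v=4: → [9,11),[8,10); WM=8
i=9 t=13 v=7: → [13,15),[12,14); WM=12; [7,9) fires=3 [8,10) fires=3 [9,11) fires=2
i=10 t=13 v=9: → [13,15),[12,14); WM=12
i=11 t=13 v=9: → [13,15),[12,14); WM=12
i=12 t=14 v=7: → [14,16),[13,15); WM=13

4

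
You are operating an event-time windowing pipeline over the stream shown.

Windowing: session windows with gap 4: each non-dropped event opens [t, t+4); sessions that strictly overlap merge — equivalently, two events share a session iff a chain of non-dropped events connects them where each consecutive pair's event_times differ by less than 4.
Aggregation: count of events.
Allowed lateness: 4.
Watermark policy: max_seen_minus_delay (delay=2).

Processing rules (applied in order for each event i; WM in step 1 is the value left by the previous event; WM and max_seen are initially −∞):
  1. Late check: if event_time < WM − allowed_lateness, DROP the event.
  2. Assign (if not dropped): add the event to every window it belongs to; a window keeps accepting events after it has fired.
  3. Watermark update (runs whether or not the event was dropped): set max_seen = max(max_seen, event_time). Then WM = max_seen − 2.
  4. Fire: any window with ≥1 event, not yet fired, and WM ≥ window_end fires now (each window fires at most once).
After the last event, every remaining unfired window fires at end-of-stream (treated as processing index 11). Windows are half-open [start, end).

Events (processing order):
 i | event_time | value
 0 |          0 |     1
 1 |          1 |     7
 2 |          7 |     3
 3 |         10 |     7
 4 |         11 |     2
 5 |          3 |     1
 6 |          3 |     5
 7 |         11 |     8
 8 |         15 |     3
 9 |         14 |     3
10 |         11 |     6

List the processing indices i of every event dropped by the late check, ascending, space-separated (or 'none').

5 6

i=0 t=0 v=1: → [0,4); WM=-2
i=1 t=1 v=7: → [0,5); WM=-1
i=2 t=7 v=3: → [7,11); WM=5
i=3 t=10 v=7: → [7,14); WM=8
i=4 t=11 v=2: → [7,15); WM=9
i=5 t=3 v=1: DROP (t<9-4); WM=9
i=6 t=3 v=5: DROP (t<9-4); WM=9
i=7 t=11 v=8: → [7,15); WM=9
i=8 t=15 v=3: → [15,19); WM=13
i=9 t=14 v=3: → [7,19); WM=13
i=10 t=11 v=6: → [7,19); WM=13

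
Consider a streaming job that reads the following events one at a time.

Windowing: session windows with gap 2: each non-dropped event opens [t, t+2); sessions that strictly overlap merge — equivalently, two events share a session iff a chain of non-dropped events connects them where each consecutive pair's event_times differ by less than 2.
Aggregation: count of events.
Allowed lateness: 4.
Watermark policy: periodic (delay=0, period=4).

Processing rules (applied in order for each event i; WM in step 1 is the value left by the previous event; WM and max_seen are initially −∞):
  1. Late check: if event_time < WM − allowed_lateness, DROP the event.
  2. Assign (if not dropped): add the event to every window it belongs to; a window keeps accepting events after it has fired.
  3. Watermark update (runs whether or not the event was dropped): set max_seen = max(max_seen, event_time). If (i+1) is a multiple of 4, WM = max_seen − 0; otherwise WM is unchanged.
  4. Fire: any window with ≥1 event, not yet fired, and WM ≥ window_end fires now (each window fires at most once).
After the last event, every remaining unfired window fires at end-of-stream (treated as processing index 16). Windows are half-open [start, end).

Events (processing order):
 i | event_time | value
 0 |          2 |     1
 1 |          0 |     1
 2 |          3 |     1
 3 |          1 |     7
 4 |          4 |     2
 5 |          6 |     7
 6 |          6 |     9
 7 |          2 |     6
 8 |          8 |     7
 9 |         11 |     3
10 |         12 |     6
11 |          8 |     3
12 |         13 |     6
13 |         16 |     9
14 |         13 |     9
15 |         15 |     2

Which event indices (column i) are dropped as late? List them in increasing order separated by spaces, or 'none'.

i=0 t=2 v=1: → [2,4); WM=−∞
i=1 t=0 v=1: → [0,2); WM=−∞
i=2 t=3 v=1: → [2,5); WM=−∞
i=3 t=1 v=7: → [0,5); WM=3
i=4 t=4 v=2: → [0,6); WM=3
i=5 t=6 v=7: → [6,8); WM=3
i=6 t=6 v=9: → [6,8); WM=3
i=7 t=2 v=6: → [0,6); WM=6
i=8 t=8 v=7: → [8,10); WM=6
i=9 t=11 v=3: → [11,13); WM=6
i=10 t=12 v=6: → [11,14); WM=6
i=11 t=8 v=3: → [8,10); WM=12
i=12 t=13 v=6: → [11,15); WM=12
i=13 t=16 v=9: → [16,18); WM=12
i=14 t=13 v=9: → [11,15); WM=12
i=15 t=15 v=2: → [15,18); WM=16

none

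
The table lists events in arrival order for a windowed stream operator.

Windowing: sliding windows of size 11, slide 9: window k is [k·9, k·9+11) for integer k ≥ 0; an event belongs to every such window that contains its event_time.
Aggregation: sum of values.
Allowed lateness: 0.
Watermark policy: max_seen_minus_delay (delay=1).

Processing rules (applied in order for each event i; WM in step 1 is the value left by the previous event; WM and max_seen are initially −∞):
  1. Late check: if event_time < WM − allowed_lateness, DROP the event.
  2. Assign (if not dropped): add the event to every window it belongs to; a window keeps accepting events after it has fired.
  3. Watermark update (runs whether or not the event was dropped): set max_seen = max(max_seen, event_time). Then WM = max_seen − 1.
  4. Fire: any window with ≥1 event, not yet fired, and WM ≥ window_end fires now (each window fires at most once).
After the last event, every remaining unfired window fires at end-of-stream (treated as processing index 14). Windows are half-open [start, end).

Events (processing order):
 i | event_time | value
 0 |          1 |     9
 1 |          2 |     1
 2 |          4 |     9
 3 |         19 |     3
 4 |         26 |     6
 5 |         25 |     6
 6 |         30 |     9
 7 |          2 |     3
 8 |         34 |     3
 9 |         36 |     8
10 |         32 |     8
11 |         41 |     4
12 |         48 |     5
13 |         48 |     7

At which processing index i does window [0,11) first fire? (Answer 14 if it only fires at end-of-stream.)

3

i=0 t=1 v=9: → [0,11); WM=0
i=1 t=2 v=1: → [0,11); WM=1
i=2 t=4 v=9: → [0,11); WM=3
i=3 t=19 v=3: → [18,29),[9,20); WM=18; [0,11) fires=19
i=4 t=26 v=6: → [18,29); WM=25; [9,20) fires=3
i=5 t=25 v=6: → [18,29); WM=25
i=6 t=30 v=9: → [27,38); WM=29; [18,29) fires=15
i=7 t=2 v=3: DROP (t<29-0); WM=29
i=8 t=34 v=3: → [27,38); WM=33
i=9 t=36 v=8: → [36,47),[27,38); WM=35
i=10 t=32 v=8: DROP (t<35-0); WM=35
i=11 t=41 v=4: → [36,47); WM=40; [27,38) fires=20
i=12 t=48 v=5: → [45,56); WM=47; [36,47) fires=12
i=13 t=48 v=7: → [45,56); WM=47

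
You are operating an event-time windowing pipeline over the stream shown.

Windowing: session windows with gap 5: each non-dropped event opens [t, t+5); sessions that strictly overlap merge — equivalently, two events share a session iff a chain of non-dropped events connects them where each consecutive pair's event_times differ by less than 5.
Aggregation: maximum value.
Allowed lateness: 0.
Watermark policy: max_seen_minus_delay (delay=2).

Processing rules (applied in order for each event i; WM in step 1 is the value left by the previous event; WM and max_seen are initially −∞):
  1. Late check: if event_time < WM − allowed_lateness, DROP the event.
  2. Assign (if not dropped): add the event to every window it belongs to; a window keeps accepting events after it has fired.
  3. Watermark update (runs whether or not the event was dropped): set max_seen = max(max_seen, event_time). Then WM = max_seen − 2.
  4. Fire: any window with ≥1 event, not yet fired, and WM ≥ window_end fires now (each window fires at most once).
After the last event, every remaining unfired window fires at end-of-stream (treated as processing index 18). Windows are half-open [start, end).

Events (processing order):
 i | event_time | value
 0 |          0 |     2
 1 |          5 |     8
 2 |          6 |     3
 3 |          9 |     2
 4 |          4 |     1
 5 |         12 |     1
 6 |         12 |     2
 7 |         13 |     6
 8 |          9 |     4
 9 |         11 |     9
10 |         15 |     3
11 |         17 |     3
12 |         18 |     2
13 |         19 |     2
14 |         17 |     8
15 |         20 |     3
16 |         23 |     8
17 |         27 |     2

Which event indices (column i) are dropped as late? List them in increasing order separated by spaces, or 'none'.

4 8

i=0 t=0 v=2: → [0,5); WM=-2
i=1 t=5 v=8: → [5,10); WM=3
i=2 t=6 v=3: → [5,11); WM=4
i=3 t=9 v=2: → [5,14); WM=7
i=4 t=4 v=1: DROP (t<7-0); WM=7
i=5 t=12 v=1: → [5,17); WM=10
i=6 t=12 v=2: → [5,17); WM=10
i=7 t=13 v=6: → [5,18); WM=11
i=8 t=9 v=4: DROP (t<11-0); WM=11
i=9 t=11 v=9: → [5,18); WM=11
i=10 t=15 v=3: → [5,20); WM=13
i=11 t=17 v=3: → [5,22); WM=15
i=12 t=18 v=2: → [5,23); WM=16
i=13 t=19 v=2: → [5,24); WM=17
i=14 t=17 v=8: → [5,24); WM=17
i=15 t=20 v=3: → [5,25); WM=18
i=16 t=23 v=8: → [5,28); WM=21
i=17 t=27 v=2: → [5,32); WM=25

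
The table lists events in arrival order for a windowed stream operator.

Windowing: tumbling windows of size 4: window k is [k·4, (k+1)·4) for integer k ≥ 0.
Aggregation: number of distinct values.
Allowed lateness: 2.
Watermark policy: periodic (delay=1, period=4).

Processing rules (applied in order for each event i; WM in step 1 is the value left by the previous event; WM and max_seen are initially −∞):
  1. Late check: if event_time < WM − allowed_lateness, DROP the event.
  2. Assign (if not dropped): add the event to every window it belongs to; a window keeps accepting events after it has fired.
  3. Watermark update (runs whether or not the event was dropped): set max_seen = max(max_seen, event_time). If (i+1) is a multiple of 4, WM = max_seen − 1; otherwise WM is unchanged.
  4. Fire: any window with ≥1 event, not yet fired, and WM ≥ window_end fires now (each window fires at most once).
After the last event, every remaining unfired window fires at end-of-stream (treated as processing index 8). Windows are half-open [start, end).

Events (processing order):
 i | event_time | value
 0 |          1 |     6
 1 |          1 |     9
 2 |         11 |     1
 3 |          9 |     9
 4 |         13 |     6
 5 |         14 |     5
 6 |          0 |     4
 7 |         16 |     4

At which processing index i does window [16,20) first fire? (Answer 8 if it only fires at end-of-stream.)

8

i=0 t=1 v=6: → [0,4); WM=−∞
i=1 t=1 v=9: → [0,4); WM=−∞
i=2 t=11 v=1: → [8,12); WM=−∞
i=3 t=9 v=9: → [8,12); WM=10; [0,4) fires=2
i=4 t=13 v=6: → [12,16); WM=10
i=5 t=14 v=5: → [12,16); WM=10
i=6 t=0 v=4: DROP (t<10-2); WM=10
i=7 t=16 v=4: → [16,20); WM=15; [8,12) fires=2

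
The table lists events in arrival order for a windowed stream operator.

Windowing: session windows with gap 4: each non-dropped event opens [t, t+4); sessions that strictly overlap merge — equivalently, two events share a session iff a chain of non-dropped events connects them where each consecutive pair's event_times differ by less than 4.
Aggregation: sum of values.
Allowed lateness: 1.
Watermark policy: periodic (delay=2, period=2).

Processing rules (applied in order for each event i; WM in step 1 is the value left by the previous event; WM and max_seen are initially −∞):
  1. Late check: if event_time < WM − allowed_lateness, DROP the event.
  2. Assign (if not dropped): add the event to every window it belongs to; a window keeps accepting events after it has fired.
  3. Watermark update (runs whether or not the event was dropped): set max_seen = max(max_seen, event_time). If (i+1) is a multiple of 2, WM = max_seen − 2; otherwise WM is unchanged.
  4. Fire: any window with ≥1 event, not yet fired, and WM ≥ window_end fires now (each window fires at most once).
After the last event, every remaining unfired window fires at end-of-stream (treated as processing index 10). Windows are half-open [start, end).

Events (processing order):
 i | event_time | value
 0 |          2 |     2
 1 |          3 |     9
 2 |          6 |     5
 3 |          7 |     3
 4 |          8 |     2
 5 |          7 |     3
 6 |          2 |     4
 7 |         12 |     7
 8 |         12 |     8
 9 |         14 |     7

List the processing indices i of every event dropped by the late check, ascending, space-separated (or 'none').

6

i=0 t=2 v=2: → [2,6); WM=−∞
i=1 t=3 v=9: → [2,7); WM=1
i=2 t=6 v=5: → [2,10); WM=1
i=3 t=7 v=3: → [2,11); WM=5
i=4 t=8 v=2: → [2,12); WM=5
i=5 t=7 v=3: → [2,12); WM=6
i=6 t=2 v=4: DROP (t<6-1); WM=6
i=7 t=12 v=7: → [12,16); WM=10
i=8 t=12 v=8: → [12,16); WM=10
i=9 t=14 v=7: → [12,18); WM=12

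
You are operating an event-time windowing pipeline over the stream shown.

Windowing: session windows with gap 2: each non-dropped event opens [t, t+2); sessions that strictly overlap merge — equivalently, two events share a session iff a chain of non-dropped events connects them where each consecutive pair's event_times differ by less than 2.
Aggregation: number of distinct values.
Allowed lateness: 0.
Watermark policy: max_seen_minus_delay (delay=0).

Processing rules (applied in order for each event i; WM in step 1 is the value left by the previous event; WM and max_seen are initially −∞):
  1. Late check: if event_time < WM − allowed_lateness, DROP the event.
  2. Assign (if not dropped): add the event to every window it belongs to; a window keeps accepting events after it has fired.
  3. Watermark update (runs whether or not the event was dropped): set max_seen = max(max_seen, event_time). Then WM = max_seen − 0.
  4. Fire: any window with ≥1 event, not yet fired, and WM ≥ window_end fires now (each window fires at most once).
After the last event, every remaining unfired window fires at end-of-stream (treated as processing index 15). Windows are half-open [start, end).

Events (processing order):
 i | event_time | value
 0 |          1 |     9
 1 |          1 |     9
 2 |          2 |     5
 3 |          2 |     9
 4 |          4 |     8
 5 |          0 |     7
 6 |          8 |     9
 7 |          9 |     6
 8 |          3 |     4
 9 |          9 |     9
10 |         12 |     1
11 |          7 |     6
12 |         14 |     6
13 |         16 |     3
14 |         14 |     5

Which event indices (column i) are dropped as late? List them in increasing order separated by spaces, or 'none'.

i=0 t=1 v=9: → [1,3); WM=1
i=1 t=1 v=9: → [1,3); WM=1
i=2 t=2 v=5: → [1,4); WM=2
i=3 t=2 v=9: → [1,4); WM=2
i=4 t=4 v=8: → [4,6); WM=4
i=5 t=0 v=7: DROP (t<4-0); WM=4
i=6 t=8 v=9: → [8,10); WM=8
i=7 t=9 v=6: → [8,11); WM=9
i=8 t=3 v=4: DROP (t<9-0); WM=9
i=9 t=9 v=9: → [8,11); WM=9
i=10 t=12 v=1: → [12,14); WM=12
i=11 t=7 v=6: DROP (t<12-0); WM=12
i=12 t=14 v=6: → [14,16); WM=14
i=13 t=16 v=3: → [16,18); WM=16
i=14 t=14 v=5: DROP (t<16-0); WM=16

5 8 11 14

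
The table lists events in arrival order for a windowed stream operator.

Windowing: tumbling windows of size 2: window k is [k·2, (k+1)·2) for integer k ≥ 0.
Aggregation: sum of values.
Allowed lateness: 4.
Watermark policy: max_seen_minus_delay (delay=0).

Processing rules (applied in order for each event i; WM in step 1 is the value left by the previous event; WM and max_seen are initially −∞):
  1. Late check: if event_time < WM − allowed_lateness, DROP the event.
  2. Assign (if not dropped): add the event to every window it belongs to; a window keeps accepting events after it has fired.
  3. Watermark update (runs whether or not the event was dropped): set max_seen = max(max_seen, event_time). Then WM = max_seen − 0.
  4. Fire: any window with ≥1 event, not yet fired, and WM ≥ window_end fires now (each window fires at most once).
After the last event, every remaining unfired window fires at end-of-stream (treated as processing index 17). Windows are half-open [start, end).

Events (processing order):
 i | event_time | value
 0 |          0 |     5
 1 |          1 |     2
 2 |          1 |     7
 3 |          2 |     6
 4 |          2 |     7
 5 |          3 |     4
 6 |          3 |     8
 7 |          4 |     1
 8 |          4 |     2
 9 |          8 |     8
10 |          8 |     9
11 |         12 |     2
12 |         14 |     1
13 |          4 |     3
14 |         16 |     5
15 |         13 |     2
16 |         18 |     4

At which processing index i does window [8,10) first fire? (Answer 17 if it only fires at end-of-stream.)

i=0 t=0 v=5: → [0,2); WM=0
i=1 t=1 v=2: → [0,2); WM=1
i=2 t=1 v=7: → [0,2); WM=1
i=3 t=2 v=6: → [2,4); WM=2; [0,2) fires=14
i=4 t=2 v=7: → [2,4); WM=2
i=5 t=3 v=4: → [2,4); WM=3
i=6 t=3 v=8: → [2,4); WM=3
i=7 t=4 v=1: → [4,6); WM=4; [2,4) fires=25
i=8 t=4 v=2: → [4,6); WM=4
i=9 t=8 v=8: → [8,10); WM=8; [4,6) fires=3
i=10 t=8 v=9: → [8,10); WM=8
i=11 t=12 v=2: → [12,14); WM=12; [8,10) fires=17
i=12 t=14 v=1: → [14,16); WM=14; [12,14) fires=2
i=13 t=4 v=3: DROP (t<14-4); WM=14
i=14 t=16 v=5: → [16,18); WM=16; [14,16) fires=1
i=15 t=13 v=2: → [12,14); WM=16
i=16 t=18 v=4: → [18,20); WM=18; [16,18) fires=5

11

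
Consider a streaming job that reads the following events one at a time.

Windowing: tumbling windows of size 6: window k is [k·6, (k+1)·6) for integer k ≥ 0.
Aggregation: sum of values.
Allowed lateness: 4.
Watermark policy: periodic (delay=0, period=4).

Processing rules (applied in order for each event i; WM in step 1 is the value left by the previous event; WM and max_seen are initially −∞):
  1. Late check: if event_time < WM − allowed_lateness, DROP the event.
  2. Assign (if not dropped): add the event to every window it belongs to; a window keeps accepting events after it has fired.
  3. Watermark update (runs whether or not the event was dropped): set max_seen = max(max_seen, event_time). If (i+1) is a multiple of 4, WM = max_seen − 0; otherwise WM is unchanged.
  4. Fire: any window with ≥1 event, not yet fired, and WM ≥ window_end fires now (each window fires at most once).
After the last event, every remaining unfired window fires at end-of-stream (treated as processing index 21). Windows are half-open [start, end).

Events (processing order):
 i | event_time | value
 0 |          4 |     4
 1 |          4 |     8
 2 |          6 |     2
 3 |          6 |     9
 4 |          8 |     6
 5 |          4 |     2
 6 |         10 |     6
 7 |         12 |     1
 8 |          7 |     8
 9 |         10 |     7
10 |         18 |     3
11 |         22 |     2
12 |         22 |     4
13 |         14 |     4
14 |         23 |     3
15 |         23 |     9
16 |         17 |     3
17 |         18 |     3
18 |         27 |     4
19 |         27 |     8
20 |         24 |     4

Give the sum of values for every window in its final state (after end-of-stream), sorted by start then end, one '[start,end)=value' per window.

[0,6)=14 [6,12)=30 [12,18)=1 [18,24)=21 [24,30)=16

i=0 t=4 v=4: → [0,6); WM=−∞
i=1 t=4 v=8: → [0,6); WM=−∞
i=2 t=6 v=2: → [6,12); WM=−∞
i=3 t=6 v=9: → [6,12); WM=6; [0,6) fires=12
i=4 t=8 v=6: → [6,12); WM=6
i=5 t=4 v=2: → [0,6); WM=6
i=6 t=10 v=6: → [6,12); WM=6
i=7 t=12 v=1: → [12,18); WM=12; [6,12) fires=23
i=8 t=7 v=8: DROP (t<12-4); WM=12
i=9 t=10 v=7: → [6,12); WM=12
i=10 t=18 v=3: → [18,24); WM=12
i=11 t=22 v=2: → [18,24); WM=22; [12,18) fires=1
i=12 t=22 v=4: → [18,24); WM=22
i=13 t=14 v=4: DROP (t<22-4); WM=22
i=14 t=23 v=3: → [18,24); WM=22
i=15 t=23 v=9: → [18,24); WM=23
i=16 t=17 v=3: DROP (t<23-4); WM=23
i=17 t=18 v=3: DROP (t<23-4); WM=23
i=18 t=27 v=4: → [24,30); WM=23
i=19 t=27 v=8: → [24,30); WM=27; [18,24) fires=21
i=20 t=24 v=4: → [24,30); WM=27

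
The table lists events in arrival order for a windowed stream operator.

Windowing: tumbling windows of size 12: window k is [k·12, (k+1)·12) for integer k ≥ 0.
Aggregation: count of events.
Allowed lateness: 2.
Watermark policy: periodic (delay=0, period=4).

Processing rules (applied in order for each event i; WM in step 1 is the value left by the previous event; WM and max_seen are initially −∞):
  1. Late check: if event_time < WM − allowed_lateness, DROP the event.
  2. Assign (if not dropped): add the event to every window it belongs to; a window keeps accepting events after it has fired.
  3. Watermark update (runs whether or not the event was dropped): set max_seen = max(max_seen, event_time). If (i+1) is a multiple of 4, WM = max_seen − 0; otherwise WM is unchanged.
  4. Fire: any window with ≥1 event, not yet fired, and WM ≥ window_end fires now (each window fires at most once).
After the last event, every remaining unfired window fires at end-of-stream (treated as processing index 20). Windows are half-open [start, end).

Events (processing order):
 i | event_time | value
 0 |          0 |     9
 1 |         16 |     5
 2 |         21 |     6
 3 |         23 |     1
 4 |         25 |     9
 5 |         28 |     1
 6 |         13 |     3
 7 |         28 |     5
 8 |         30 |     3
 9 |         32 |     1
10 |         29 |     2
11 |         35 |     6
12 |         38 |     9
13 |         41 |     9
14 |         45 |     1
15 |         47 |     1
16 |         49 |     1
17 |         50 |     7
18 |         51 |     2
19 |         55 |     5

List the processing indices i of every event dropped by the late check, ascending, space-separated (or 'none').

i=0 t=0 v=9: → [0,12); WM=−∞
i=1 t=16 v=5: → [12,24); WM=−∞
i=2 t=21 v=6: → [12,24); WM=−∞
i=3 t=23 v=1: → [12,24); WM=23; [0,12) fires=1
i=4 t=25 v=9: → [24,36); WM=23
i=5 t=28 v=1: → [24,36); WM=23
i=6 t=13 v=3: DROP (t<23-2); WM=23
i=7 t=28 v=5: → [24,36); WM=28; [12,24) fires=3
i=8 t=30 v=3: → [24,36); WM=28
i=9 t=32 v=1: → [24,36); WM=28
i=10 t=29 v=2: → [24,36); WM=28
i=11 t=35 v=6: → [24,36); WM=35
i=12 t=38 v=9: → [36,48); WM=35
i=13 t=41 v=9: → [36,48); WM=35
i=14 t=45 v=1: → [36,48); WM=35
i=15 t=47 v=1: → [36,48); WM=47; [24,36) fires=7
i=16 t=49 v=1: → [48,60); WM=47
i=17 t=50 v=7: → [48,60); WM=47
i=18 t=51 v=2: → [48,60); WM=47
i=19 t=55 v=5: → [48,60); WM=55; [36,48) fires=4

6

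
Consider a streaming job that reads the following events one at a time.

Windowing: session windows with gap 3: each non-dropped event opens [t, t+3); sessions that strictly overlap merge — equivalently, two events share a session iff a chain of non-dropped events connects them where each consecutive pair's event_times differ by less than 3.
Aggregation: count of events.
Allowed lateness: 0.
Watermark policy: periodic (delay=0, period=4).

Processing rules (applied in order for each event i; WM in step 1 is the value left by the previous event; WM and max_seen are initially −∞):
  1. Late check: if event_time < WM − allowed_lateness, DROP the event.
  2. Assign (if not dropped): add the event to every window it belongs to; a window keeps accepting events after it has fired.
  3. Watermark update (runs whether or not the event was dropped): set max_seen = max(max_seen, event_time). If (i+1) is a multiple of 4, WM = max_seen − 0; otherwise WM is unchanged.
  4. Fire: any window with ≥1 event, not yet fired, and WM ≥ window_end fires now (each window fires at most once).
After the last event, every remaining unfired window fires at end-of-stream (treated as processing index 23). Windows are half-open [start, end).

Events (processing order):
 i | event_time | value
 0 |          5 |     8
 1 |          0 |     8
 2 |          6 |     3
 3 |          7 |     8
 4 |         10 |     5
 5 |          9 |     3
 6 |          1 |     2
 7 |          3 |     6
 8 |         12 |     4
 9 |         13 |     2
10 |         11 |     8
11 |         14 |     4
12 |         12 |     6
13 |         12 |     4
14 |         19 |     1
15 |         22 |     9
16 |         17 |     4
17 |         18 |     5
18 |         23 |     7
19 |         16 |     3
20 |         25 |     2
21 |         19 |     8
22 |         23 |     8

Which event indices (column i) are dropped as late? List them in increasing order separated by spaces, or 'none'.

i=0 t=5 v=8: → [5,8); WM=−∞
i=1 t=0 v=8: → [0,3); WM=−∞
i=2 t=6 v=3: → [5,9); WM=−∞
i=3 t=7 v=8: → [5,10); WM=7
i=4 t=10 v=5: → [10,13); WM=7
i=5 t=9 v=3: → [5,13); WM=7
i=6 t=1 v=2: DROP (t<7-0); WM=7
i=7 t=3 v=6: DROP (t<7-0); WM=10
i=8 t=12 v=4: → [5,15); WM=10
i=9 t=13 v=2: → [5,16); WM=10
i=10 t=11 v=8: → [5,16); WM=10
i=11 t=14 v=4: → [5,17); WM=14
i=12 t=12 v=6: DROP (t<14-0); WM=14
i=13 t=12 v=4: DROP (t<14-0); WM=14
i=14 t=19 v=1: → [19,22); WM=14
i=15 t=22 v=9: → [22,25); WM=22
i=16 t=17 v=4: DROP (t<22-0); WM=22
i=17 t=18 v=5: DROP (t<22-0); WM=22
i=18 t=23 v=7: → [22,26); WM=22
i=19 t=16 v=3: DROP (t<22-0); WM=23
i=20 t=25 v=2: → [22,28); WM=23
i=21 t=19 v=8: DROP (t<23-0); WM=23
i=22 t=23 v=8: → [22,28); WM=23

6 7 12 13 16 17 19 21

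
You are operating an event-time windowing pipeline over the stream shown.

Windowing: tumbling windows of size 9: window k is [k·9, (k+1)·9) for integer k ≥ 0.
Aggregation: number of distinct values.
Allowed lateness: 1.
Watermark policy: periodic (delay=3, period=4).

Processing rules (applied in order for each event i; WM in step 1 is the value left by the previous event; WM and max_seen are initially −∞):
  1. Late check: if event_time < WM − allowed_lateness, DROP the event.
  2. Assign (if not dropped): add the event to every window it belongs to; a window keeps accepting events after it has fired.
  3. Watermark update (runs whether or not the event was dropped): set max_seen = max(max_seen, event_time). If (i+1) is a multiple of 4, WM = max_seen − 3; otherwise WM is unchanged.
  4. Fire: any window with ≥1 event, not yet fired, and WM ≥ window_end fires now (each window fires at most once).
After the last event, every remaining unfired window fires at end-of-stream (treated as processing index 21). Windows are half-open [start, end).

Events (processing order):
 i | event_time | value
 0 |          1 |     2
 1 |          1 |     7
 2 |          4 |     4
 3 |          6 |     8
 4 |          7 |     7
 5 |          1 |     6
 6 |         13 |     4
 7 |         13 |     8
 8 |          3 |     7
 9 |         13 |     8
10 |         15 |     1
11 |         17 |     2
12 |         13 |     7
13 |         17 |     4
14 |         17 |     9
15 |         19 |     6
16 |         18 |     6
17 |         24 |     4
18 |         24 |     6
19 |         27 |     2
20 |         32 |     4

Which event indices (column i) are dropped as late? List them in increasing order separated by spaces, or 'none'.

5 8

i=0 t=1 v=2: → [0,9); WM=−∞
i=1 t=1 v=7: → [0,9); WM=−∞
i=2 t=4 v=4: → [0,9); WM=−∞
i=3 t=6 v=8: → [0,9); WM=3
i=4 t=7 v=7: → [0,9); WM=3
i=5 t=1 v=6: DROP (t<3-1); WM=3
i=6 t=13 v=4: → [9,18); WM=3
i=7 t=13 v=8: → [9,18); WM=10; [0,9) fires=4
i=8 t=3 v=7: DROP (t<10-1); WM=10
i=9 t=13 v=8: → [9,18); WM=10
i=10 t=15 v=1: → [9,18); WM=10
i=11 t=17 v=2: → [9,18); WM=14
i=12 t=13 v=7: → [9,18); WM=14
i=13 t=17 v=4: → [9,18); WM=14
i=14 t=17 v=9: → [9,18); WM=14
i=15 t=19 v=6: → [18,27); WM=16
i=16 t=18 v=6: → [18,27); WM=16
i=17 t=24 v=4: → [18,27); WM=16
i=18 t=24 v=6: → [18,27); WM=16
i=19 t=27 v=2: → [27,36); WM=24; [9,18) fires=6
i=20 t=32 v=4: → [27,36); WM=24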